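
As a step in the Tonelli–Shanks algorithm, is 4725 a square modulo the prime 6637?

(4725/6637)
  = (6637/4725)    [QR: 4725 ≡ 1 mod 4, sign kept]
  = (1912/4725)    [6637 ≡ 1912 mod 4725]
  = -(239/4725)    [4725 ≡ 5 mod 8 ⇒ (2/4725)^3 = -1]
  = -(4725/239)    [QR: 4725 ≡ 1 mod 4, sign kept]
  = -(184/239)    [4725 ≡ 184 mod 239]
  = -(23/239)    [239 ≡ 7 mod 8 ⇒ (2/239)^3 = +1]
  = (239/23)    [QR: both ≡ 3 mod 4, sign flips]
  = (9/23)    [239 ≡ 9 mod 23]
  = (23/9)    [QR: 9 ≡ 1 mod 4, sign kept]
  = (5/9)    [23 ≡ 5 mod 9]
  = (9/5)    [QR: 5 ≡ 1 mod 4, sign kept]
  = (4/5)    [9 ≡ 4 mod 5]
  = (1/5)    [5 ≡ 5 mod 8 ⇒ (2/5)^2 = +1]
  = 1    [(1/5) = 1]
(4725/6637) = 1, and 6637 is prime, so 4725 is a quadratic residue mod 6637.

yes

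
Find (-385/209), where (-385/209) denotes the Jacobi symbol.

0

Reduce the numerator: -385 ≡ 33 (mod 209), so (-385/209) = (33/209).
33 ≡ 1 (mod 4), so quadratic reciprocity gives (33/209) = (209/33). Reduce: 209 ≡ 11 (mod 33). Now have (11/33).
33 ≡ 1 (mod 4), so quadratic reciprocity gives (11/33) = (33/11). Reduce: 33 ≡ 0 (mod 11). Now have (0/11).
The numerator is now 0 with denominator 11 > 1: the symbol is 0.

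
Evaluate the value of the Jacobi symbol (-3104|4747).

(-3104|4747)
  = (1643|4747)    [-3104 ≡ 1643 mod 4747]
  = -(4747|1643)    [QR: both ≡ 3 mod 4, sign flips]
  = -(1461|1643)    [4747 ≡ 1461 mod 1643]
  = -(1643|1461)    [QR: 1461 ≡ 1 mod 4, sign kept]
  = -(182|1461)    [1643 ≡ 182 mod 1461]
  = (91|1461)    [1461 ≡ 5 mod 8 ⇒ (2|1461) = -1]
  = (1461|91)    [QR: 1461 ≡ 1 mod 4, sign kept]
  = (5|91)    [1461 ≡ 5 mod 91]
  = (91|5)    [QR: 5 ≡ 1 mod 4, sign kept]
  = (1|5)    [91 ≡ 1 mod 5]
  = 1    [(1|5) = 1]

1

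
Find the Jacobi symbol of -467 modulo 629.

-1

Reduce the numerator: -467 ≡ 162 (mod 629), so (-467/629) = (162/629).
Factor out 2: 162 = 2·81. Since 629 ≡ 5 (mod 8), (2/629) = -1. Now have -(81/629).
81 ≡ 1 (mod 4), so quadratic reciprocity gives (81/629) = (629/81). Reduce: 629 ≡ 62 (mod 81). Now have -(62/81).
Factor out 2: 62 = 2·31. Since 81 ≡ 1 (mod 8), (2/81) = +1. Now have -(31/81).
81 ≡ 1 (mod 4), so quadratic reciprocity gives (31/81) = (81/31). Reduce: 81 ≡ 19 (mod 31). Now have -(19/31).
Both 19 ≡ 3 and 31 ≡ 3 (mod 4), so reciprocity gives (19/31) = -(31/19). Reduce: 31 ≡ 12 (mod 19). Now have (12/19).
Factor out 2: 12 = 2^2·3. Since 19 ≡ 3 (mod 8), (2/19) = -1, and (2/19)^2 = +1. Now have (3/19).
Both 3 ≡ 3 and 19 ≡ 3 (mod 4), so reciprocity gives (3/19) = -(19/3). Reduce: 19 ≡ 1 (mod 3). Now have -(1/3).
(1/3) = 1. Collecting the sign factors: -1.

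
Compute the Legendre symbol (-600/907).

Reduce the numerator: -600 ≡ 307 (mod 907), so (-600/907) = (307/907).
Both 307 ≡ 3 and 907 ≡ 3 (mod 4), so reciprocity gives (307/907) = -(907/307). Reduce: 907 ≡ 293 (mod 307). Now have -(293/307).
293 ≡ 1 (mod 4), so quadratic reciprocity gives (293/307) = (307/293). Reduce: 307 ≡ 14 (mod 293). Now have -(14/293).
Factor out 2: 14 = 2·7. Since 293 ≡ 5 (mod 8), (2/293) = -1. Now have (7/293).
293 ≡ 1 (mod 4), so quadratic reciprocity gives (7/293) = (293/7). Reduce: 293 ≡ 6 (mod 7). Now have (6/7).
Factor out 2: 6 = 2·3. Since 7 ≡ 7 (mod 8), (2/7) = +1. Now have (3/7).
Both 3 ≡ 3 and 7 ≡ 3 (mod 4), so reciprocity gives (3/7) = -(7/3). Reduce: 7 ≡ 1 (mod 3). Now have -(1/3).
(1/3) = 1. Collecting the sign factors: -1.

-1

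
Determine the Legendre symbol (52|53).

1

(52|53)
  = (13|53)    [53 ≡ 5 mod 8 ⇒ (2|53)^2 = +1]
  = (53|13)    [QR: 13 ≡ 1 mod 4, sign kept]
  = (1|13)    [53 ≡ 1 mod 13]
  = 1    [(1|13) = 1]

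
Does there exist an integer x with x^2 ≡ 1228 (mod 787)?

yes

(1228/787)
  = (441/787)    [1228 ≡ 441 mod 787]
  = (787/441)    [QR: 441 ≡ 1 mod 4, sign kept]
  = (346/441)    [787 ≡ 346 mod 441]
  = (173/441)    [441 ≡ 1 mod 8 ⇒ (2/441) = +1]
  = (441/173)    [QR: 173 ≡ 1 mod 4, sign kept]
  = (95/173)    [441 ≡ 95 mod 173]
  = (173/95)    [QR: 173 ≡ 1 mod 4, sign kept]
  = (78/95)    [173 ≡ 78 mod 95]
  = (39/95)    [95 ≡ 7 mod 8 ⇒ (2/95) = +1]
  = -(95/39)    [QR: both ≡ 3 mod 4, sign flips]
  = -(17/39)    [95 ≡ 17 mod 39]
  = -(39/17)    [QR: 17 ≡ 1 mod 4, sign kept]
  = -(5/17)    [39 ≡ 5 mod 17]
  = -(17/5)    [QR: 5 ≡ 1 mod 4, sign kept]
  = -(2/5)    [17 ≡ 2 mod 5]
  = (1/5)    [5 ≡ 5 mod 8 ⇒ (2/5) = -1]
  = 1    [(1/5) = 1]
The Legendre symbol is 1, so x^2 ≡ 1228 (mod 787) has solution.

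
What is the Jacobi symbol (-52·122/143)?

0

By multiplicativity, (-52·122/143) = (-52/143)·(122/143).
First factor (-52/143):
Reduce the numerator: -52 ≡ 91 (mod 143), so (-52/143) = (91/143).
Both 91 ≡ 3 and 143 ≡ 3 (mod 4), so reciprocity gives (91/143) = -(143/91). Reduce: 143 ≡ 52 (mod 91). Now have -(52/91).
Factor out 2: 52 = 2^2·13. Since 91 ≡ 3 (mod 8), (2/91) = -1, and (2/91)^2 = +1. Now have -(13/91).
13 ≡ 1 (mod 4), so quadratic reciprocity gives (13/91) = (91/13). Reduce: 91 ≡ 0 (mod 13). Now have -(0/13).
The numerator is now 0 with denominator 13 > 1: the symbol is 0.
Second factor (122/143):
Factor out 2: 122 = 2·61. Since 143 ≡ 7 (mod 8), (2/143) = +1. Now have (61/143).
61 ≡ 1 (mod 4), so quadratic reciprocity gives (61/143) = (143/61). Reduce: 143 ≡ 21 (mod 61). Now have (21/61).
21 ≡ 1 (mod 4), so quadratic reciprocity gives (21/61) = (61/21). Reduce: 61 ≡ 19 (mod 21). Now have (19/21).
21 ≡ 1 (mod 4), so quadratic reciprocity gives (19/21) = (21/19). Reduce: 21 ≡ 2 (mod 19). Now have (2/19).
Factor out 2: 2 = 2. Since 19 ≡ 3 (mod 8), (2/19) = -1. Now have -(1/19).
(1/19) = 1. Collecting the sign factors: -1.
Product: (0)·(-1) = 0.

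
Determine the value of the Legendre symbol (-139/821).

(-139/821)
  = (682/821)    [-139 ≡ 682 mod 821]
  = -(341/821)    [821 ≡ 5 mod 8 ⇒ (2/821) = -1]
  = -(821/341)    [QR: 341 ≡ 1 mod 4, sign kept]
  = -(139/341)    [821 ≡ 139 mod 341]
  = -(341/139)    [QR: 341 ≡ 1 mod 4, sign kept]
  = -(63/139)    [341 ≡ 63 mod 139]
  = (139/63)    [QR: both ≡ 3 mod 4, sign flips]
  = (13/63)    [139 ≡ 13 mod 63]
  = (63/13)    [QR: 13 ≡ 1 mod 4, sign kept]
  = (11/13)    [63 ≡ 11 mod 13]
  = (13/11)    [QR: 13 ≡ 1 mod 4, sign kept]
  = (2/11)    [13 ≡ 2 mod 11]
  = -(1/11)    [11 ≡ 3 mod 8 ⇒ (2/11) = -1]
  = -1    [(1/11) = 1]

-1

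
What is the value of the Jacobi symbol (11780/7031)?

(11780/7031)
  = (4749/7031)    [11780 ≡ 4749 mod 7031]
  = (7031/4749)    [QR: 4749 ≡ 1 mod 4, sign kept]
  = (2282/4749)    [7031 ≡ 2282 mod 4749]
  = -(1141/4749)    [4749 ≡ 5 mod 8 ⇒ (2/4749) = -1]
  = -(4749/1141)    [QR: 1141 ≡ 1 mod 4, sign kept]
  = -(185/1141)    [4749 ≡ 185 mod 1141]
  = -(1141/185)    [QR: 185 ≡ 1 mod 4, sign kept]
  = -(31/185)    [1141 ≡ 31 mod 185]
  = -(185/31)    [QR: 185 ≡ 1 mod 4, sign kept]
  = -(30/31)    [185 ≡ 30 mod 31]
  = -(15/31)    [31 ≡ 7 mod 8 ⇒ (2/31) = +1]
  = (31/15)    [QR: both ≡ 3 mod 4, sign flips]
  = (1/15)    [31 ≡ 1 mod 15]
  = 1    [(1/15) = 1]

1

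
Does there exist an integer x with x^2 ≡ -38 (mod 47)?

yes

(-38|47)
  = (9|47)    [-38 ≡ 9 mod 47]
  = (47|9)    [QR: 9 ≡ 1 mod 4, sign kept]
  = (2|9)    [47 ≡ 2 mod 9]
  = (1|9)    [9 ≡ 1 mod 8 ⇒ (2|9) = +1]
  = 1    [(1|9) = 1]
(-38|47) = 1, and 47 is prime, so -38 is a quadratic residue mod 47.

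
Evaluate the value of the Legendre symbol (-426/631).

1

(-426/631)
  = (205/631)    [-426 ≡ 205 mod 631]
  = (631/205)    [QR: 205 ≡ 1 mod 4, sign kept]
  = (16/205)    [631 ≡ 16 mod 205]
  = (1/205)    [205 ≡ 5 mod 8 ⇒ (2/205)^4 = +1]
  = 1    [(1/205) = 1]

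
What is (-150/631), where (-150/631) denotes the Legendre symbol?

Reduce the numerator: -150 ≡ 481 (mod 631), so (-150/631) = (481/631).
481 ≡ 1 (mod 4), so quadratic reciprocity gives (481/631) = (631/481). Reduce: 631 ≡ 150 (mod 481). Now have (150/481).
Factor out 2: 150 = 2·75. Since 481 ≡ 1 (mod 8), (2/481) = +1. Now have (75/481).
481 ≡ 1 (mod 4), so quadratic reciprocity gives (75/481) = (481/75). Reduce: 481 ≡ 31 (mod 75). Now have (31/75).
Both 31 ≡ 3 and 75 ≡ 3 (mod 4), so reciprocity gives (31/75) = -(75/31). Reduce: 75 ≡ 13 (mod 31). Now have -(13/31).
13 ≡ 1 (mod 4), so quadratic reciprocity gives (13/31) = (31/13). Reduce: 31 ≡ 5 (mod 13). Now have -(5/13).
5 ≡ 1 (mod 4), so quadratic reciprocity gives (5/13) = (13/5). Reduce: 13 ≡ 3 (mod 5). Now have -(3/5).
5 ≡ 1 (mod 4), so quadratic reciprocity gives (3/5) = (5/3). Reduce: 5 ≡ 2 (mod 3). Now have -(2/3).
Factor out 2: 2 = 2. Since 3 ≡ 3 (mod 8), (2/3) = -1. Now have (1/3).
(1/3) = 1. Collecting the sign factors: 1.

1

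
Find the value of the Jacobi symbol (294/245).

(294/245)
  = (49/245)    [294 ≡ 49 mod 245]
  = (245/49)    [QR: 49 ≡ 1 mod 4, sign kept]
  = (0/49)    [245 ≡ 0 mod 49]
  = 0    [numerator 0, gcd > 1]

0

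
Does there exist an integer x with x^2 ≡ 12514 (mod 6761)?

(12514/6761)
  = (5753/6761)    [12514 ≡ 5753 mod 6761]
  = (6761/5753)    [QR: 5753 ≡ 1 mod 4, sign kept]
  = (1008/5753)    [6761 ≡ 1008 mod 5753]
  = (63/5753)    [5753 ≡ 1 mod 8 ⇒ (2/5753)^4 = +1]
  = (5753/63)    [QR: 5753 ≡ 1 mod 4, sign kept]
  = (20/63)    [5753 ≡ 20 mod 63]
  = (5/63)    [63 ≡ 7 mod 8 ⇒ (2/63)^2 = +1]
  = (63/5)    [QR: 5 ≡ 1 mod 4, sign kept]
  = (3/5)    [63 ≡ 3 mod 5]
  = (5/3)    [QR: 5 ≡ 1 mod 4, sign kept]
  = (2/3)    [5 ≡ 2 mod 3]
  = -(1/3)    [3 ≡ 3 mod 8 ⇒ (2/3) = -1]
  = -1    [(1/3) = 1]
The Legendre symbol is -1, so x^2 ≡ 12514 (mod 6761) has no solution.

no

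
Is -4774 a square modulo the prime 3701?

Pull out -1: (-4774|3701) = (-1|3701)·(4774|3701). Since 3701 ≡ 1 (mod 4), (-1|3701) = +1. Now have (4774|3701).
Reduce the numerator: 4774 ≡ 1073 (mod 3701), so (4774|3701) = (1073|3701).
1073 ≡ 1 (mod 4), so quadratic reciprocity gives (1073|3701) = (3701|1073). Reduce: 3701 ≡ 482 (mod 1073). Now have (482|1073).
Factor out 2: 482 = 2·241. Since 1073 ≡ 1 (mod 8), (2|1073) = +1. Now have (241|1073).
241 ≡ 1 (mod 4), so quadratic reciprocity gives (241|1073) = (1073|241). Reduce: 1073 ≡ 109 (mod 241). Now have (109|241).
109 ≡ 1 (mod 4), so quadratic reciprocity gives (109|241) = (241|109). Reduce: 241 ≡ 23 (mod 109). Now have (23|109).
109 ≡ 1 (mod 4), so quadratic reciprocity gives (23|109) = (109|23). Reduce: 109 ≡ 17 (mod 23). Now have (17|23).
17 ≡ 1 (mod 4), so quadratic reciprocity gives (17|23) = (23|17). Reduce: 23 ≡ 6 (mod 17). Now have (6|17).
Factor out 2: 6 = 2·3. Since 17 ≡ 1 (mod 8), (2|17) = +1. Now have (3|17).
17 ≡ 1 (mod 4), so quadratic reciprocity gives (3|17) = (17|3). Reduce: 17 ≡ 2 (mod 3). Now have (2|3).
Factor out 2: 2 = 2. Since 3 ≡ 3 (mod 8), (2|3) = -1. Now have -(1|3).
(1|3) = 1. Collecting the sign factors: -1.
(-4774|3701) = -1, and 3701 is prime, so -4774 is not a quadratic residue mod 3701.

no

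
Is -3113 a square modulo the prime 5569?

(-3113|5569)
  = (2456|5569)    [-3113 ≡ 2456 mod 5569]
  = (307|5569)    [5569 ≡ 1 mod 8 ⇒ (2|5569)^3 = +1]
  = (5569|307)    [QR: 5569 ≡ 1 mod 4, sign kept]
  = (43|307)    [5569 ≡ 43 mod 307]
  = -(307|43)    [QR: both ≡ 3 mod 4, sign flips]
  = -(6|43)    [307 ≡ 6 mod 43]
  = (3|43)    [43 ≡ 3 mod 8 ⇒ (2|43) = -1]
  = -(43|3)    [QR: both ≡ 3 mod 4, sign flips]
  = -(1|3)    [43 ≡ 1 mod 3]
  = -1    [(1|3) = 1]
The Legendre symbol is -1, so x^2 ≡ -3113 (mod 5569) has no solution.

no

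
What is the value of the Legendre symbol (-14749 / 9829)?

1

Reduce the numerator: -14749 ≡ 4909 (mod 9829), so (-14749 / 9829) = (4909 / 9829).
4909 ≡ 1 (mod 4), so quadratic reciprocity gives (4909 / 9829) = (9829 / 4909). Reduce: 9829 ≡ 11 (mod 4909). Now have (11 / 4909).
4909 ≡ 1 (mod 4), so quadratic reciprocity gives (11 / 4909) = (4909 / 11). Reduce: 4909 ≡ 3 (mod 11). Now have (3 / 11).
Both 3 ≡ 3 and 11 ≡ 3 (mod 4), so reciprocity gives (3 / 11) = -(11 / 3). Reduce: 11 ≡ 2 (mod 3). Now have -(2 / 3).
Factor out 2: 2 = 2. Since 3 ≡ 3 (mod 8), (2 / 3) = -1. Now have (1 / 3).
(1 / 3) = 1. Collecting the sign factors: 1.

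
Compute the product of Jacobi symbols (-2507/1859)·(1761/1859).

1

By multiplicativity, (-2507·1761/1859) = (-2507/1859)·(1761/1859).
First factor (-2507/1859):
Reduce the numerator: -2507 ≡ 1211 (mod 1859), so (-2507/1859) = (1211/1859).
Both 1211 ≡ 3 and 1859 ≡ 3 (mod 4), so reciprocity gives (1211/1859) = -(1859/1211). Reduce: 1859 ≡ 648 (mod 1211). Now have -(648/1211).
Factor out 2: 648 = 2^3·81. Since 1211 ≡ 3 (mod 8), (2/1211) = -1, and (2/1211)^3 = -1. Now have (81/1211).
81 ≡ 1 (mod 4), so quadratic reciprocity gives (81/1211) = (1211/81). Reduce: 1211 ≡ 77 (mod 81). Now have (77/81).
77 ≡ 1 (mod 4), so quadratic reciprocity gives (77/81) = (81/77). Reduce: 81 ≡ 4 (mod 77). Now have (4/77).
Factor out 2: 4 = 2^2. Since 77 ≡ 5 (mod 8), (2/77) = -1, and (2/77)^2 = +1. Now have (1/77).
(1/77) = 1. Collecting the sign factors: 1.
Second factor (1761/1859):
1761 ≡ 1 (mod 4), so quadratic reciprocity gives (1761/1859) = (1859/1761). Reduce: 1859 ≡ 98 (mod 1761). Now have (98/1761).
Factor out 2: 98 = 2·49. Since 1761 ≡ 1 (mod 8), (2/1761) = +1. Now have (49/1761).
49 ≡ 1 (mod 4), so quadratic reciprocity gives (49/1761) = (1761/49). Reduce: 1761 ≡ 46 (mod 49). Now have (46/49).
Factor out 2: 46 = 2·23. Since 49 ≡ 1 (mod 8), (2/49) = +1. Now have (23/49).
49 ≡ 1 (mod 4), so quadratic reciprocity gives (23/49) = (49/23). Reduce: 49 ≡ 3 (mod 23). Now have (3/23).
Both 3 ≡ 3 and 23 ≡ 3 (mod 4), so reciprocity gives (3/23) = -(23/3). Reduce: 23 ≡ 2 (mod 3). Now have -(2/3).
Factor out 2: 2 = 2. Since 3 ≡ 3 (mod 8), (2/3) = -1. Now have (1/3).
(1/3) = 1. Collecting the sign factors: 1.
Product: (1)·(1) = 1.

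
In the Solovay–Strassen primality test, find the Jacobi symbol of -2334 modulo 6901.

1

(-2334/6901)
  = (2334/6901)    [6901 ≡ 1 mod 4 ⇒ (-1/6901) = +1]
  = -(1167/6901)    [6901 ≡ 5 mod 8 ⇒ (2/6901) = -1]
  = -(6901/1167)    [QR: 6901 ≡ 1 mod 4, sign kept]
  = -(1066/1167)    [6901 ≡ 1066 mod 1167]
  = -(533/1167)    [1167 ≡ 7 mod 8 ⇒ (2/1167) = +1]
  = -(1167/533)    [QR: 533 ≡ 1 mod 4, sign kept]
  = -(101/533)    [1167 ≡ 101 mod 533]
  = -(533/101)    [QR: 101 ≡ 1 mod 4, sign kept]
  = -(28/101)    [533 ≡ 28 mod 101]
  = -(7/101)    [101 ≡ 5 mod 8 ⇒ (2/101)^2 = +1]
  = -(101/7)    [QR: 101 ≡ 1 mod 4, sign kept]
  = -(3/7)    [101 ≡ 3 mod 7]
  = (7/3)    [QR: both ≡ 3 mod 4, sign flips]
  = (1/3)    [7 ≡ 1 mod 3]
  = 1    [(1/3) = 1]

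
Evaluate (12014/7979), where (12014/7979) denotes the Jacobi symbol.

-1

Reduce the numerator: 12014 ≡ 4035 (mod 7979), so (12014/7979) = (4035/7979).
Both 4035 ≡ 3 and 7979 ≡ 3 (mod 4), so reciprocity gives (4035/7979) = -(7979/4035). Reduce: 7979 ≡ 3944 (mod 4035). Now have -(3944/4035).
Factor out 2: 3944 = 2^3·493. Since 4035 ≡ 3 (mod 8), (2/4035) = -1, and (2/4035)^3 = -1. Now have (493/4035).
493 ≡ 1 (mod 4), so quadratic reciprocity gives (493/4035) = (4035/493). Reduce: 4035 ≡ 91 (mod 493). Now have (91/493).
493 ≡ 1 (mod 4), so quadratic reciprocity gives (91/493) = (493/91). Reduce: 493 ≡ 38 (mod 91). Now have (38/91).
Factor out 2: 38 = 2·19. Since 91 ≡ 3 (mod 8), (2/91) = -1. Now have -(19/91).
Both 19 ≡ 3 and 91 ≡ 3 (mod 4), so reciprocity gives (19/91) = -(91/19). Reduce: 91 ≡ 15 (mod 19). Now have (15/19).
Both 15 ≡ 3 and 19 ≡ 3 (mod 4), so reciprocity gives (15/19) = -(19/15). Reduce: 19 ≡ 4 (mod 15). Now have -(4/15).
Factor out 2: 4 = 2^2. Since 15 ≡ 7 (mod 8), (2/15) = +1, and (2/15)^2 = +1. Now have -(1/15).
(1/15) = 1. Collecting the sign factors: -1.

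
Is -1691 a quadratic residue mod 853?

(-1691|853)
  = (1691|853)    [853 ≡ 1 mod 4 ⇒ (-1|853) = +1]
  = (838|853)    [1691 ≡ 838 mod 853]
  = -(419|853)    [853 ≡ 5 mod 8 ⇒ (2|853) = -1]
  = -(853|419)    [QR: 853 ≡ 1 mod 4, sign kept]
  = -(15|419)    [853 ≡ 15 mod 419]
  = (419|15)    [QR: both ≡ 3 mod 4, sign flips]
  = (14|15)    [419 ≡ 14 mod 15]
  = (7|15)    [15 ≡ 7 mod 8 ⇒ (2|15) = +1]
  = -(15|7)    [QR: both ≡ 3 mod 4, sign flips]
  = -(1|7)    [15 ≡ 1 mod 7]
  = -1    [(1|7) = 1]
(-1691|853) = -1, and 853 is prime, so -1691 is not a quadratic residue mod 853.

no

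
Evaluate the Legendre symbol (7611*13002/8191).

By multiplicativity, (7611·13002/8191) = (7611/8191)·(13002/8191).
First factor (7611/8191):
(7611/8191)
  = -(8191/7611)    [QR: both ≡ 3 mod 4, sign flips]
  = -(580/7611)    [8191 ≡ 580 mod 7611]
  = -(145/7611)    [7611 ≡ 3 mod 8 ⇒ (2/7611)^2 = +1]
  = -(7611/145)    [QR: 145 ≡ 1 mod 4, sign kept]
  = -(71/145)    [7611 ≡ 71 mod 145]
  = -(145/71)    [QR: 145 ≡ 1 mod 4, sign kept]
  = -(3/71)    [145 ≡ 3 mod 71]
  = (71/3)    [QR: both ≡ 3 mod 4, sign flips]
  = (2/3)    [71 ≡ 2 mod 3]
  = -(1/3)    [3 ≡ 3 mod 8 ⇒ (2/3) = -1]
  = -1    [(1/3) = 1]
Second factor (13002/8191):
(13002/8191)
  = (4811/8191)    [13002 ≡ 4811 mod 8191]
  = -(8191/4811)    [QR: both ≡ 3 mod 4, sign flips]
  = -(3380/4811)    [8191 ≡ 3380 mod 4811]
  = -(845/4811)    [4811 ≡ 3 mod 8 ⇒ (2/4811)^2 = +1]
  = -(4811/845)    [QR: 845 ≡ 1 mod 4, sign kept]
  = -(586/845)    [4811 ≡ 586 mod 845]
  = (293/845)    [845 ≡ 5 mod 8 ⇒ (2/845) = -1]
  = (845/293)    [QR: 293 ≡ 1 mod 4, sign kept]
  = (259/293)    [845 ≡ 259 mod 293]
  = (293/259)    [QR: 293 ≡ 1 mod 4, sign kept]
  = (34/259)    [293 ≡ 34 mod 259]
  = -(17/259)    [259 ≡ 3 mod 8 ⇒ (2/259) = -1]
  = -(259/17)    [QR: 17 ≡ 1 mod 4, sign kept]
  = -(4/17)    [259 ≡ 4 mod 17]
  = -(1/17)    [17 ≡ 1 mod 8 ⇒ (2/17)^2 = +1]
  = -1    [(1/17) = 1]
Product: (-1)·(-1) = 1.

1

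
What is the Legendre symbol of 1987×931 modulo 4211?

By multiplicativity, (1987·931/4211) = (1987/4211)·(931/4211).
First factor (1987/4211):
(1987/4211)
  = -(4211/1987)    [QR: both ≡ 3 mod 4, sign flips]
  = -(237/1987)    [4211 ≡ 237 mod 1987]
  = -(1987/237)    [QR: 237 ≡ 1 mod 4, sign kept]
  = -(91/237)    [1987 ≡ 91 mod 237]
  = -(237/91)    [QR: 237 ≡ 1 mod 4, sign kept]
  = -(55/91)    [237 ≡ 55 mod 91]
  = (91/55)    [QR: both ≡ 3 mod 4, sign flips]
  = (36/55)    [91 ≡ 36 mod 55]
  = (9/55)    [55 ≡ 7 mod 8 ⇒ (2/55)^2 = +1]
  = (55/9)    [QR: 9 ≡ 1 mod 4, sign kept]
  = (1/9)    [55 ≡ 1 mod 9]
  = 1    [(1/9) = 1]
Second factor (931/4211):
(931/4211)
  = -(4211/931)    [QR: both ≡ 3 mod 4, sign flips]
  = -(487/931)    [4211 ≡ 487 mod 931]
  = (931/487)    [QR: both ≡ 3 mod 4, sign flips]
  = (444/487)    [931 ≡ 444 mod 487]
  = (111/487)    [487 ≡ 7 mod 8 ⇒ (2/487)^2 = +1]
  = -(487/111)    [QR: both ≡ 3 mod 4, sign flips]
  = -(43/111)    [487 ≡ 43 mod 111]
  = (111/43)    [QR: both ≡ 3 mod 4, sign flips]
  = (25/43)    [111 ≡ 25 mod 43]
  = (43/25)    [QR: 25 ≡ 1 mod 4, sign kept]
  = (18/25)    [43 ≡ 18 mod 25]
  = (9/25)    [25 ≡ 1 mod 8 ⇒ (2/25) = +1]
  = (25/9)    [QR: 9 ≡ 1 mod 4, sign kept]
  = (7/9)    [25 ≡ 7 mod 9]
  = (9/7)    [QR: 9 ≡ 1 mod 4, sign kept]
  = (2/7)    [9 ≡ 2 mod 7]
  = (1/7)    [7 ≡ 7 mod 8 ⇒ (2/7) = +1]
  = 1    [(1/7) = 1]
Product: (1)·(1) = 1.

1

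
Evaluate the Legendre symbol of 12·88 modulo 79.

-1

By multiplicativity, (12·88/79) = (12/79)·(88/79).
First factor (12/79):
(12/79)
  = (3/79)    [79 ≡ 7 mod 8 ⇒ (2/79)^2 = +1]
  = -(79/3)    [QR: both ≡ 3 mod 4, sign flips]
  = -(1/3)    [79 ≡ 1 mod 3]
  = -1    [(1/3) = 1]
Second factor (88/79):
(88/79)
  = (9/79)    [88 ≡ 9 mod 79]
  = (79/9)    [QR: 9 ≡ 1 mod 4, sign kept]
  = (7/9)    [79 ≡ 7 mod 9]
  = (9/7)    [QR: 9 ≡ 1 mod 4, sign kept]
  = (2/7)    [9 ≡ 2 mod 7]
  = (1/7)    [7 ≡ 7 mod 8 ⇒ (2/7) = +1]
  = 1    [(1/7) = 1]
Product: (-1)·(1) = -1.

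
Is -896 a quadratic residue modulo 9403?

(-896/9403)
  = (8507/9403)    [-896 ≡ 8507 mod 9403]
  = -(9403/8507)    [QR: both ≡ 3 mod 4, sign flips]
  = -(896/8507)    [9403 ≡ 896 mod 8507]
  = (7/8507)    [8507 ≡ 3 mod 8 ⇒ (2/8507)^7 = -1]
  = -(8507/7)    [QR: both ≡ 3 mod 4, sign flips]
  = -(2/7)    [8507 ≡ 2 mod 7]
  = -(1/7)    [7 ≡ 7 mod 8 ⇒ (2/7) = +1]
  = -1    [(1/7) = 1]
The Legendre symbol is -1, so x^2 ≡ -896 (mod 9403) has no solution.

no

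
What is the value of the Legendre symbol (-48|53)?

-1

(-48|53)
  = (5|53)    [-48 ≡ 5 mod 53]
  = (53|5)    [QR: 5 ≡ 1 mod 4, sign kept]
  = (3|5)    [53 ≡ 3 mod 5]
  = (5|3)    [QR: 5 ≡ 1 mod 4, sign kept]
  = (2|3)    [5 ≡ 2 mod 3]
  = -(1|3)    [3 ≡ 3 mod 8 ⇒ (2|3) = -1]
  = -1    [(1|3) = 1]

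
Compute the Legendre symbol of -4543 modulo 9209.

Reduce the numerator: -4543 ≡ 4666 (mod 9209), so (-4543|9209) = (4666|9209).
Factor out 2: 4666 = 2·2333. Since 9209 ≡ 1 (mod 8), (2|9209) = +1. Now have (2333|9209).
2333 ≡ 1 (mod 4), so quadratic reciprocity gives (2333|9209) = (9209|2333). Reduce: 9209 ≡ 2210 (mod 2333). Now have (2210|2333).
Factor out 2: 2210 = 2·1105. Since 2333 ≡ 5 (mod 8), (2|2333) = -1. Now have -(1105|2333).
1105 ≡ 1 (mod 4), so quadratic reciprocity gives (1105|2333) = (2333|1105). Reduce: 2333 ≡ 123 (mod 1105). Now have -(123|1105).
1105 ≡ 1 (mod 4), so quadratic reciprocity gives (123|1105) = (1105|123). Reduce: 1105 ≡ 121 (mod 123). Now have -(121|123).
121 ≡ 1 (mod 4), so quadratic reciprocity gives (121|123) = (123|121). Reduce: 123 ≡ 2 (mod 121). Now have -(2|121).
Factor out 2: 2 = 2. Since 121 ≡ 1 (mod 8), (2|121) = +1. Now have -(1|121).
(1|121) = 1. Collecting the sign factors: -1.

-1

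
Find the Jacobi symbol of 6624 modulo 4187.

1

(6624/4187)
  = (2437/4187)    [6624 ≡ 2437 mod 4187]
  = (4187/2437)    [QR: 2437 ≡ 1 mod 4, sign kept]
  = (1750/2437)    [4187 ≡ 1750 mod 2437]
  = -(875/2437)    [2437 ≡ 5 mod 8 ⇒ (2/2437) = -1]
  = -(2437/875)    [QR: 2437 ≡ 1 mod 4, sign kept]
  = -(687/875)    [2437 ≡ 687 mod 875]
  = (875/687)    [QR: both ≡ 3 mod 4, sign flips]
  = (188/687)    [875 ≡ 188 mod 687]
  = (47/687)    [687 ≡ 7 mod 8 ⇒ (2/687)^2 = +1]
  = -(687/47)    [QR: both ≡ 3 mod 4, sign flips]
  = -(29/47)    [687 ≡ 29 mod 47]
  = -(47/29)    [QR: 29 ≡ 1 mod 4, sign kept]
  = -(18/29)    [47 ≡ 18 mod 29]
  = (9/29)    [29 ≡ 5 mod 8 ⇒ (2/29) = -1]
  = (29/9)    [QR: 9 ≡ 1 mod 4, sign kept]
  = (2/9)    [29 ≡ 2 mod 9]
  = (1/9)    [9 ≡ 1 mod 8 ⇒ (2/9) = +1]
  = 1    [(1/9) = 1]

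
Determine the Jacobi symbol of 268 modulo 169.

(268|169)
  = (99|169)    [268 ≡ 99 mod 169]
  = (169|99)    [QR: 169 ≡ 1 mod 4, sign kept]
  = (70|99)    [169 ≡ 70 mod 99]
  = -(35|99)    [99 ≡ 3 mod 8 ⇒ (2|99) = -1]
  = (99|35)    [QR: both ≡ 3 mod 4, sign flips]
  = (29|35)    [99 ≡ 29 mod 35]
  = (35|29)    [QR: 29 ≡ 1 mod 4, sign kept]
  = (6|29)    [35 ≡ 6 mod 29]
  = -(3|29)    [29 ≡ 5 mod 8 ⇒ (2|29) = -1]
  = -(29|3)    [QR: 29 ≡ 1 mod 4, sign kept]
  = -(2|3)    [29 ≡ 2 mod 3]
  = (1|3)    [3 ≡ 3 mod 8 ⇒ (2|3) = -1]
  = 1    [(1|3) = 1]

1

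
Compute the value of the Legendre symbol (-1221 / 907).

1

(-1221 / 907)
  = -(1221 / 907)    [907 ≡ 3 mod 4 ⇒ (-1 / 907) = -1]
  = -(314 / 907)    [1221 ≡ 314 mod 907]
  = (157 / 907)    [907 ≡ 3 mod 8 ⇒ (2 / 907) = -1]
  = (907 / 157)    [QR: 157 ≡ 1 mod 4, sign kept]
  = (122 / 157)    [907 ≡ 122 mod 157]
  = -(61 / 157)    [157 ≡ 5 mod 8 ⇒ (2 / 157) = -1]
  = -(157 / 61)    [QR: 61 ≡ 1 mod 4, sign kept]
  = -(35 / 61)    [157 ≡ 35 mod 61]
  = -(61 / 35)    [QR: 61 ≡ 1 mod 4, sign kept]
  = -(26 / 35)    [61 ≡ 26 mod 35]
  = (13 / 35)    [35 ≡ 3 mod 8 ⇒ (2 / 35) = -1]
  = (35 / 13)    [QR: 13 ≡ 1 mod 4, sign kept]
  = (9 / 13)    [35 ≡ 9 mod 13]
  = (13 / 9)    [QR: 9 ≡ 1 mod 4, sign kept]
  = (4 / 9)    [13 ≡ 4 mod 9]
  = (1 / 9)    [9 ≡ 1 mod 8 ⇒ (2 / 9)^2 = +1]
  = 1    [(1 / 9) = 1]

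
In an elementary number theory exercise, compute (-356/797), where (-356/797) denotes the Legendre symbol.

Reduce the numerator: -356 ≡ 441 (mod 797), so (-356/797) = (441/797).
441 ≡ 1 (mod 4), so quadratic reciprocity gives (441/797) = (797/441). Reduce: 797 ≡ 356 (mod 441). Now have (356/441).
Factor out 2: 356 = 2^2·89. Since 441 ≡ 1 (mod 8), (2/441) = +1, and (2/441)^2 = +1. Now have (89/441).
89 ≡ 1 (mod 4), so quadratic reciprocity gives (89/441) = (441/89). Reduce: 441 ≡ 85 (mod 89). Now have (85/89).
85 ≡ 1 (mod 4), so quadratic reciprocity gives (85/89) = (89/85). Reduce: 89 ≡ 4 (mod 85). Now have (4/85).
Factor out 2: 4 = 2^2. Since 85 ≡ 5 (mod 8), (2/85) = -1, and (2/85)^2 = +1. Now have (1/85).
(1/85) = 1. Collecting the sign factors: 1.

1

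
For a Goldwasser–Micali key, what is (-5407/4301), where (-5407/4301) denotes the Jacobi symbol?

-1

(-5407/4301)
  = (3195/4301)    [-5407 ≡ 3195 mod 4301]
  = (4301/3195)    [QR: 4301 ≡ 1 mod 4, sign kept]
  = (1106/3195)    [4301 ≡ 1106 mod 3195]
  = -(553/3195)    [3195 ≡ 3 mod 8 ⇒ (2/3195) = -1]
  = -(3195/553)    [QR: 553 ≡ 1 mod 4, sign kept]
  = -(430/553)    [3195 ≡ 430 mod 553]
  = -(215/553)    [553 ≡ 1 mod 8 ⇒ (2/553) = +1]
  = -(553/215)    [QR: 553 ≡ 1 mod 4, sign kept]
  = -(123/215)    [553 ≡ 123 mod 215]
  = (215/123)    [QR: both ≡ 3 mod 4, sign flips]
  = (92/123)    [215 ≡ 92 mod 123]
  = (23/123)    [123 ≡ 3 mod 8 ⇒ (2/123)^2 = +1]
  = -(123/23)    [QR: both ≡ 3 mod 4, sign flips]
  = -(8/23)    [123 ≡ 8 mod 23]
  = -(1/23)    [23 ≡ 7 mod 8 ⇒ (2/23)^3 = +1]
  = -1    [(1/23) = 1]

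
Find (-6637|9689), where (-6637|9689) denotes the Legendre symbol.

(-6637|9689)
  = (6637|9689)    [9689 ≡ 1 mod 4 ⇒ (-1|9689) = +1]
  = (9689|6637)    [QR: 6637 ≡ 1 mod 4, sign kept]
  = (3052|6637)    [9689 ≡ 3052 mod 6637]
  = (763|6637)    [6637 ≡ 5 mod 8 ⇒ (2|6637)^2 = +1]
  = (6637|763)    [QR: 6637 ≡ 1 mod 4, sign kept]
  = (533|763)    [6637 ≡ 533 mod 763]
  = (763|533)    [QR: 533 ≡ 1 mod 4, sign kept]
  = (230|533)    [763 ≡ 230 mod 533]
  = -(115|533)    [533 ≡ 5 mod 8 ⇒ (2|533) = -1]
  = -(533|115)    [QR: 533 ≡ 1 mod 4, sign kept]
  = -(73|115)    [533 ≡ 73 mod 115]
  = -(115|73)    [QR: 73 ≡ 1 mod 4, sign kept]
  = -(42|73)    [115 ≡ 42 mod 73]
  = -(21|73)    [73 ≡ 1 mod 8 ⇒ (2|73) = +1]
  = -(73|21)    [QR: 21 ≡ 1 mod 4, sign kept]
  = -(10|21)    [73 ≡ 10 mod 21]
  = (5|21)    [21 ≡ 5 mod 8 ⇒ (2|21) = -1]
  = (21|5)    [QR: 5 ≡ 1 mod 4, sign kept]
  = (1|5)    [21 ≡ 1 mod 5]
  = 1    [(1|5) = 1]

1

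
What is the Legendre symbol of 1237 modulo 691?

(1237/691)
  = (546/691)    [1237 ≡ 546 mod 691]
  = -(273/691)    [691 ≡ 3 mod 8 ⇒ (2/691) = -1]
  = -(691/273)    [QR: 273 ≡ 1 mod 4, sign kept]
  = -(145/273)    [691 ≡ 145 mod 273]
  = -(273/145)    [QR: 145 ≡ 1 mod 4, sign kept]
  = -(128/145)    [273 ≡ 128 mod 145]
  = -(1/145)    [145 ≡ 1 mod 8 ⇒ (2/145)^7 = +1]
  = -1    [(1/145) = 1]

-1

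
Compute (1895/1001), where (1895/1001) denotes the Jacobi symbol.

-1

(1895/1001)
  = (894/1001)    [1895 ≡ 894 mod 1001]
  = (447/1001)    [1001 ≡ 1 mod 8 ⇒ (2/1001) = +1]
  = (1001/447)    [QR: 1001 ≡ 1 mod 4, sign kept]
  = (107/447)    [1001 ≡ 107 mod 447]
  = -(447/107)    [QR: both ≡ 3 mod 4, sign flips]
  = -(19/107)    [447 ≡ 19 mod 107]
  = (107/19)    [QR: both ≡ 3 mod 4, sign flips]
  = (12/19)    [107 ≡ 12 mod 19]
  = (3/19)    [19 ≡ 3 mod 8 ⇒ (2/19)^2 = +1]
  = -(19/3)    [QR: both ≡ 3 mod 4, sign flips]
  = -(1/3)    [19 ≡ 1 mod 3]
  = -1    [(1/3) = 1]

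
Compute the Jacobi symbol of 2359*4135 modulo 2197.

By multiplicativity, (2359·4135/2197) = (2359/2197)·(4135/2197).
First factor (2359/2197):
Reduce the numerator: 2359 ≡ 162 (mod 2197), so (2359/2197) = (162/2197).
Factor out 2: 162 = 2·81. Since 2197 ≡ 5 (mod 8), (2/2197) = -1. Now have -(81/2197).
81 ≡ 1 (mod 4), so quadratic reciprocity gives (81/2197) = (2197/81). Reduce: 2197 ≡ 10 (mod 81). Now have -(10/81).
Factor out 2: 10 = 2·5. Since 81 ≡ 1 (mod 8), (2/81) = +1. Now have -(5/81).
5 ≡ 1 (mod 4), so quadratic reciprocity gives (5/81) = (81/5). Reduce: 81 ≡ 1 (mod 5). Now have -(1/5).
(1/5) = 1. Collecting the sign factors: -1.
Second factor (4135/2197):
Reduce the numerator: 4135 ≡ 1938 (mod 2197), so (4135/2197) = (1938/2197).
Factor out 2: 1938 = 2·969. Since 2197 ≡ 5 (mod 8), (2/2197) = -1. Now have -(969/2197).
969 ≡ 1 (mod 4), so quadratic reciprocity gives (969/2197) = (2197/969). Reduce: 2197 ≡ 259 (mod 969). Now have -(259/969).
969 ≡ 1 (mod 4), so quadratic reciprocity gives (259/969) = (969/259). Reduce: 969 ≡ 192 (mod 259). Now have -(192/259).
Factor out 2: 192 = 2^6·3. Since 259 ≡ 3 (mod 8), (2/259) = -1, and (2/259)^6 = +1. Now have -(3/259).
Both 3 ≡ 3 and 259 ≡ 3 (mod 4), so reciprocity gives (3/259) = -(259/3). Reduce: 259 ≡ 1 (mod 3). Now have (1/3).
(1/3) = 1. Collecting the sign factors: 1.
Product: (-1)·(1) = -1.

-1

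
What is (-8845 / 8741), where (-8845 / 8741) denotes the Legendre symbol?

Reduce the numerator: -8845 ≡ 8637 (mod 8741), so (-8845 / 8741) = (8637 / 8741).
8637 ≡ 1 (mod 4), so quadratic reciprocity gives (8637 / 8741) = (8741 / 8637). Reduce: 8741 ≡ 104 (mod 8637). Now have (104 / 8637).
Factor out 2: 104 = 2^3·13. Since 8637 ≡ 5 (mod 8), (2 / 8637) = -1, and (2 / 8637)^3 = -1. Now have -(13 / 8637).
13 ≡ 1 (mod 4), so quadratic reciprocity gives (13 / 8637) = (8637 / 13). Reduce: 8637 ≡ 5 (mod 13). Now have -(5 / 13).
5 ≡ 1 (mod 4), so quadratic reciprocity gives (5 / 13) = (13 / 5). Reduce: 13 ≡ 3 (mod 5). Now have -(3 / 5).
5 ≡ 1 (mod 4), so quadratic reciprocity gives (3 / 5) = (5 / 3). Reduce: 5 ≡ 2 (mod 3). Now have -(2 / 3).
Factor out 2: 2 = 2. Since 3 ≡ 3 (mod 8), (2 / 3) = -1. Now have (1 / 3).
(1 / 3) = 1. Collecting the sign factors: 1.

1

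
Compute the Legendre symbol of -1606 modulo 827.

Pull out -1: (-1606/827) = (-1/827)·(1606/827). Since 827 ≡ 3 (mod 4), (-1/827) = -1. Now have -(1606/827).
Reduce the numerator: 1606 ≡ 779 (mod 827), so (1606/827) = (779/827).
Both 779 ≡ 3 and 827 ≡ 3 (mod 4), so reciprocity gives (779/827) = -(827/779). Reduce: 827 ≡ 48 (mod 779). Now have (48/779).
Factor out 2: 48 = 2^4·3. Since 779 ≡ 3 (mod 8), (2/779) = -1, and (2/779)^4 = +1. Now have (3/779).
Both 3 ≡ 3 and 779 ≡ 3 (mod 4), so reciprocity gives (3/779) = -(779/3). Reduce: 779 ≡ 2 (mod 3). Now have -(2/3).
Factor out 2: 2 = 2. Since 3 ≡ 3 (mod 8), (2/3) = -1. Now have (1/3).
(1/3) = 1. Collecting the sign factors: 1.

1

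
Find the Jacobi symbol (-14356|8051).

(-14356|8051)
  = (1746|8051)    [-14356 ≡ 1746 mod 8051]
  = -(873|8051)    [8051 ≡ 3 mod 8 ⇒ (2|8051) = -1]
  = -(8051|873)    [QR: 873 ≡ 1 mod 4, sign kept]
  = -(194|873)    [8051 ≡ 194 mod 873]
  = -(97|873)    [873 ≡ 1 mod 8 ⇒ (2|873) = +1]
  = -(873|97)    [QR: 97 ≡ 1 mod 4, sign kept]
  = -(0|97)    [873 ≡ 0 mod 97]
  = 0    [numerator 0, gcd > 1]

0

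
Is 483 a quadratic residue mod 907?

Both 483 ≡ 3 and 907 ≡ 3 (mod 4), so reciprocity gives (483/907) = -(907/483). Reduce: 907 ≡ 424 (mod 483). Now have -(424/483).
Factor out 2: 424 = 2^3·53. Since 483 ≡ 3 (mod 8), (2/483) = -1, and (2/483)^3 = -1. Now have (53/483).
53 ≡ 1 (mod 4), so quadratic reciprocity gives (53/483) = (483/53). Reduce: 483 ≡ 6 (mod 53). Now have (6/53).
Factor out 2: 6 = 2·3. Since 53 ≡ 5 (mod 8), (2/53) = -1. Now have -(3/53).
53 ≡ 1 (mod 4), so quadratic reciprocity gives (3/53) = (53/3). Reduce: 53 ≡ 2 (mod 3). Now have -(2/3).
Factor out 2: 2 = 2. Since 3 ≡ 3 (mod 8), (2/3) = -1. Now have (1/3).
(1/3) = 1. Collecting the sign factors: 1.
The Legendre symbol is 1, so x^2 ≡ 483 (mod 907) has solution.

yes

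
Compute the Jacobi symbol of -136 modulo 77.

Pull out -1: (-136 / 77) = (-1 / 77)·(136 / 77). Since 77 ≡ 1 (mod 4), (-1 / 77) = +1. Now have (136 / 77).
Reduce the numerator: 136 ≡ 59 (mod 77), so (136 / 77) = (59 / 77).
77 ≡ 1 (mod 4), so quadratic reciprocity gives (59 / 77) = (77 / 59). Reduce: 77 ≡ 18 (mod 59). Now have (18 / 59).
Factor out 2: 18 = 2·9. Since 59 ≡ 3 (mod 8), (2 / 59) = -1. Now have -(9 / 59).
9 ≡ 1 (mod 4), so quadratic reciprocity gives (9 / 59) = (59 / 9). Reduce: 59 ≡ 5 (mod 9). Now have -(5 / 9).
5 ≡ 1 (mod 4), so quadratic reciprocity gives (5 / 9) = (9 / 5). Reduce: 9 ≡ 4 (mod 5). Now have -(4 / 5).
Factor out 2: 4 = 2^2. Since 5 ≡ 5 (mod 8), (2 / 5) = -1, and (2 / 5)^2 = +1. Now have -(1 / 5).
(1 / 5) = 1. Collecting the sign factors: -1.

-1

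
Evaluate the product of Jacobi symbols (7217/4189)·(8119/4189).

-1

By multiplicativity, (7217·8119/4189) = (7217/4189)·(8119/4189).
First factor (7217/4189):
Reduce the numerator: 7217 ≡ 3028 (mod 4189), so (7217/4189) = (3028/4189).
Factor out 2: 3028 = 2^2·757. Since 4189 ≡ 5 (mod 8), (2/4189) = -1, and (2/4189)^2 = +1. Now have (757/4189).
757 ≡ 1 (mod 4), so quadratic reciprocity gives (757/4189) = (4189/757). Reduce: 4189 ≡ 404 (mod 757). Now have (404/757).
Factor out 2: 404 = 2^2·101. Since 757 ≡ 5 (mod 8), (2/757) = -1, and (2/757)^2 = +1. Now have (101/757).
101 ≡ 1 (mod 4), so quadratic reciprocity gives (101/757) = (757/101). Reduce: 757 ≡ 50 (mod 101). Now have (50/101).
Factor out 2: 50 = 2·25. Since 101 ≡ 5 (mod 8), (2/101) = -1. Now have -(25/101).
25 ≡ 1 (mod 4), so quadratic reciprocity gives (25/101) = (101/25). Reduce: 101 ≡ 1 (mod 25). Now have -(1/25).
(1/25) = 1. Collecting the sign factors: -1.
Second factor (8119/4189):
Reduce the numerator: 8119 ≡ 3930 (mod 4189), so (8119/4189) = (3930/4189).
Factor out 2: 3930 = 2·1965. Since 4189 ≡ 5 (mod 8), (2/4189) = -1. Now have -(1965/4189).
1965 ≡ 1 (mod 4), so quadratic reciprocity gives (1965/4189) = (4189/1965). Reduce: 4189 ≡ 259 (mod 1965). Now have -(259/1965).
1965 ≡ 1 (mod 4), so quadratic reciprocity gives (259/1965) = (1965/259). Reduce: 1965 ≡ 152 (mod 259). Now have -(152/259).
Factor out 2: 152 = 2^3·19. Since 259 ≡ 3 (mod 8), (2/259) = -1, and (2/259)^3 = -1. Now have (19/259).
Both 19 ≡ 3 and 259 ≡ 3 (mod 4), so reciprocity gives (19/259) = -(259/19). Reduce: 259 ≡ 12 (mod 19). Now have -(12/19).
Factor out 2: 12 = 2^2·3. Since 19 ≡ 3 (mod 8), (2/19) = -1, and (2/19)^2 = +1. Now have -(3/19).
Both 3 ≡ 3 and 19 ≡ 3 (mod 4), so reciprocity gives (3/19) = -(19/3). Reduce: 19 ≡ 1 (mod 3). Now have (1/3).
(1/3) = 1. Collecting the sign factors: 1.
Product: (-1)·(1) = -1.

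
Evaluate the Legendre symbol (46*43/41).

By multiplicativity, (46·43/41) = (46/41)·(43/41).
First factor (46/41):
(46/41)
  = (5/41)    [46 ≡ 5 mod 41]
  = (41/5)    [QR: 5 ≡ 1 mod 4, sign kept]
  = (1/5)    [41 ≡ 1 mod 5]
  = 1    [(1/5) = 1]
Second factor (43/41):
(43/41)
  = (2/41)    [43 ≡ 2 mod 41]
  = (1/41)    [41 ≡ 1 mod 8 ⇒ (2/41) = +1]
  = 1    [(1/41) = 1]
Product: (1)·(1) = 1.

1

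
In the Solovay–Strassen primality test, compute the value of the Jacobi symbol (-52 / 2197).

0

(-52 / 2197)
  = (52 / 2197)    [2197 ≡ 1 mod 4 ⇒ (-1 / 2197) = +1]
  = (13 / 2197)    [2197 ≡ 5 mod 8 ⇒ (2 / 2197)^2 = +1]
  = (2197 / 13)    [QR: 13 ≡ 1 mod 4, sign kept]
  = (0 / 13)    [2197 ≡ 0 mod 13]
  = 0    [numerator 0, gcd > 1]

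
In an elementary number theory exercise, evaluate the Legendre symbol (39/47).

Both 39 ≡ 3 and 47 ≡ 3 (mod 4), so reciprocity gives (39/47) = -(47/39). Reduce: 47 ≡ 8 (mod 39). Now have -(8/39).
Factor out 2: 8 = 2^3. Since 39 ≡ 7 (mod 8), (2/39) = +1, and (2/39)^3 = +1. Now have -(1/39).
(1/39) = 1. Collecting the sign factors: -1.

-1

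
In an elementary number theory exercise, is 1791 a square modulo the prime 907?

Reduce the numerator: 1791 ≡ 884 (mod 907), so (1791/907) = (884/907).
Factor out 2: 884 = 2^2·221. Since 907 ≡ 3 (mod 8), (2/907) = -1, and (2/907)^2 = +1. Now have (221/907).
221 ≡ 1 (mod 4), so quadratic reciprocity gives (221/907) = (907/221). Reduce: 907 ≡ 23 (mod 221). Now have (23/221).
221 ≡ 1 (mod 4), so quadratic reciprocity gives (23/221) = (221/23). Reduce: 221 ≡ 14 (mod 23). Now have (14/23).
Factor out 2: 14 = 2·7. Since 23 ≡ 7 (mod 8), (2/23) = +1. Now have (7/23).
Both 7 ≡ 3 and 23 ≡ 3 (mod 4), so reciprocity gives (7/23) = -(23/7). Reduce: 23 ≡ 2 (mod 7). Now have -(2/7).
Factor out 2: 2 = 2. Since 7 ≡ 7 (mod 8), (2/7) = +1. Now have -(1/7).
(1/7) = 1. Collecting the sign factors: -1.
The Legendre symbol is -1, so x^2 ≡ 1791 (mod 907) has no solution.

no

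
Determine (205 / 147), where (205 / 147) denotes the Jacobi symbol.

(205 / 147)
  = (58 / 147)    [205 ≡ 58 mod 147]
  = -(29 / 147)    [147 ≡ 3 mod 8 ⇒ (2 / 147) = -1]
  = -(147 / 29)    [QR: 29 ≡ 1 mod 4, sign kept]
  = -(2 / 29)    [147 ≡ 2 mod 29]
  = (1 / 29)    [29 ≡ 5 mod 8 ⇒ (2 / 29) = -1]
  = 1    [(1 / 29) = 1]

1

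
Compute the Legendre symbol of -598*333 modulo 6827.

1

By multiplicativity, (-598·333/6827) = (-598/6827)·(333/6827).
First factor (-598/6827):
(-598/6827)
  = -(598/6827)    [6827 ≡ 3 mod 4 ⇒ (-1/6827) = -1]
  = (299/6827)    [6827 ≡ 3 mod 8 ⇒ (2/6827) = -1]
  = -(6827/299)    [QR: both ≡ 3 mod 4, sign flips]
  = -(249/299)    [6827 ≡ 249 mod 299]
  = -(299/249)    [QR: 249 ≡ 1 mod 4, sign kept]
  = -(50/249)    [299 ≡ 50 mod 249]
  = -(25/249)    [249 ≡ 1 mod 8 ⇒ (2/249) = +1]
  = -(249/25)    [QR: 25 ≡ 1 mod 4, sign kept]
  = -(24/25)    [249 ≡ 24 mod 25]
  = -(3/25)    [25 ≡ 1 mod 8 ⇒ (2/25)^3 = +1]
  = -(25/3)    [QR: 25 ≡ 1 mod 4, sign kept]
  = -(1/3)    [25 ≡ 1 mod 3]
  = -1    [(1/3) = 1]
Second factor (333/6827):
(333/6827)
  = (6827/333)    [QR: 333 ≡ 1 mod 4, sign kept]
  = (167/333)    [6827 ≡ 167 mod 333]
  = (333/167)    [QR: 333 ≡ 1 mod 4, sign kept]
  = (166/167)    [333 ≡ 166 mod 167]
  = (83/167)    [167 ≡ 7 mod 8 ⇒ (2/167) = +1]
  = -(167/83)    [QR: both ≡ 3 mod 4, sign flips]
  = -(1/83)    [167 ≡ 1 mod 83]
  = -1    [(1/83) = 1]
Product: (-1)·(-1) = 1.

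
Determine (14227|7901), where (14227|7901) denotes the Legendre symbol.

-1

Reduce the numerator: 14227 ≡ 6326 (mod 7901), so (14227|7901) = (6326|7901).
Factor out 2: 6326 = 2·3163. Since 7901 ≡ 5 (mod 8), (2|7901) = -1. Now have -(3163|7901).
7901 ≡ 1 (mod 4), so quadratic reciprocity gives (3163|7901) = (7901|3163). Reduce: 7901 ≡ 1575 (mod 3163). Now have -(1575|3163).
Both 1575 ≡ 3 and 3163 ≡ 3 (mod 4), so reciprocity gives (1575|3163) = -(3163|1575). Reduce: 3163 ≡ 13 (mod 1575). Now have (13|1575).
13 ≡ 1 (mod 4), so quadratic reciprocity gives (13|1575) = (1575|13). Reduce: 1575 ≡ 2 (mod 13). Now have (2|13).
Factor out 2: 2 = 2. Since 13 ≡ 5 (mod 8), (2|13) = -1. Now have -(1|13).
(1|13) = 1. Collecting the sign factors: -1.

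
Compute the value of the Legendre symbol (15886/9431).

(15886/9431)
  = (6455/9431)    [15886 ≡ 6455 mod 9431]
  = -(9431/6455)    [QR: both ≡ 3 mod 4, sign flips]
  = -(2976/6455)    [9431 ≡ 2976 mod 6455]
  = -(93/6455)    [6455 ≡ 7 mod 8 ⇒ (2/6455)^5 = +1]
  = -(6455/93)    [QR: 93 ≡ 1 mod 4, sign kept]
  = -(38/93)    [6455 ≡ 38 mod 93]
  = (19/93)    [93 ≡ 5 mod 8 ⇒ (2/93) = -1]
  = (93/19)    [QR: 93 ≡ 1 mod 4, sign kept]
  = (17/19)    [93 ≡ 17 mod 19]
  = (19/17)    [QR: 17 ≡ 1 mod 4, sign kept]
  = (2/17)    [19 ≡ 2 mod 17]
  = (1/17)    [17 ≡ 1 mod 8 ⇒ (2/17) = +1]
  = 1    [(1/17) = 1]

1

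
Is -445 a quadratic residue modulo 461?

yes

Reduce the numerator: -445 ≡ 16 (mod 461), so (-445|461) = (16|461).
Factor out 2: 16 = 2^4. Since 461 ≡ 5 (mod 8), (2|461) = -1, and (2|461)^4 = +1. Now have (1|461).
(1|461) = 1. Collecting the sign factors: 1.
The Legendre symbol is 1, so x^2 ≡ -445 (mod 461) has solution.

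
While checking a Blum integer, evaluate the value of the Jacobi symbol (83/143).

1

(83/143)
  = -(143/83)    [QR: both ≡ 3 mod 4, sign flips]
  = -(60/83)    [143 ≡ 60 mod 83]
  = -(15/83)    [83 ≡ 3 mod 8 ⇒ (2/83)^2 = +1]
  = (83/15)    [QR: both ≡ 3 mod 4, sign flips]
  = (8/15)    [83 ≡ 8 mod 15]
  = (1/15)    [15 ≡ 7 mod 8 ⇒ (2/15)^3 = +1]
  = 1    [(1/15) = 1]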